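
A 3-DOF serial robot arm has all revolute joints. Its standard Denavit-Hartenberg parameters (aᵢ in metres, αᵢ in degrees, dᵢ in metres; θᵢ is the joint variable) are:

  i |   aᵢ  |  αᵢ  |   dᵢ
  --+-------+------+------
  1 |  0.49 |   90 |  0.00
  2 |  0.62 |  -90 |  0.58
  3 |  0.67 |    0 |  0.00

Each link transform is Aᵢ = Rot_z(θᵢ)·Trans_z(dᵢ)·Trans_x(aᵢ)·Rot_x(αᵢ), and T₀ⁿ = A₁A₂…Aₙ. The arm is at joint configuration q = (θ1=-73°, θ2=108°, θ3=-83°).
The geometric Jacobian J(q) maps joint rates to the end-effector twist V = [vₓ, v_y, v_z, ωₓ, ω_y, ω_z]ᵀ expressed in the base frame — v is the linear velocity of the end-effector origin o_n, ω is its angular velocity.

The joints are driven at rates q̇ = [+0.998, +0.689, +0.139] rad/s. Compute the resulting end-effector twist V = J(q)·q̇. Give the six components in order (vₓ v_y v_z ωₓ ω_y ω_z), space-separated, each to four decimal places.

o_n = [-1.1107, -0.6252, 0.6673]
J₁: ẑ×o_n = [0.6252, -1.1107, 0.0000], ω = ẑ
J2: z=[-0.9563, -0.2924, 0.0000] o=[0.1433, -0.4686, 0.0000] → [-0.1951, 0.6382, -0.2168, -0.9563, -0.2924, 0.0000]
J3: z=[-0.2781, 0.9095, -0.3090] o=[-0.4674, -0.4549, 0.5897] → [0.0180, 0.2204, 0.6325, -0.2781, 0.9095, -0.3090]
V = J·q̇ = [0.4921, -0.6382, -0.0615, -0.6975, -0.0750, 0.9550]

0.4921 -0.6382 -0.0615 -0.6975 -0.0750 0.9550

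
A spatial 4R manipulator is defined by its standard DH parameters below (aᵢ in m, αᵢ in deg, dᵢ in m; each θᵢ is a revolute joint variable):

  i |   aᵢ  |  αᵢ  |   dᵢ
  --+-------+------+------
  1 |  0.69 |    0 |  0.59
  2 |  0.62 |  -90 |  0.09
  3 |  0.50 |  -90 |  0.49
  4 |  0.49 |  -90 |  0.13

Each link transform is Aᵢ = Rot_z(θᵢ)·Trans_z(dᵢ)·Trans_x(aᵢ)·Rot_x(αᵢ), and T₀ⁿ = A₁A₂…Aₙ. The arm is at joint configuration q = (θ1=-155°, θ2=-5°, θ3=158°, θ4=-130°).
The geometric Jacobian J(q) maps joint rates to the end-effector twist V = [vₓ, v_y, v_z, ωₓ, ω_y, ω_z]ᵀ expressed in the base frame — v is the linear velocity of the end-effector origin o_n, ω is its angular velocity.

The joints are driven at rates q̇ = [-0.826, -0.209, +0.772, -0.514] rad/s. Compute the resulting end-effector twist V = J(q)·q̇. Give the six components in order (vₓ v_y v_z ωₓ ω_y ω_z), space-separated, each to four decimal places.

o_n = [-0.7050, -1.2415, 0.7312]
J₁: ẑ×o_n = [1.2415, -0.7050, 0.0000], ω = ẑ
J2: z=[0.0000, 0.0000, 1.0000] o=[-0.6254, -0.2916, 0.5900] → [0.9499, -0.0797, 0.0000, 0.0000, 0.0000, 1.0000]
J3: z=[0.3420, -0.9397, 0.0000] o=[-1.2080, -0.5037, 0.6800] → [-0.0481, -0.0175, 0.2203, 0.3420, -0.9397, 0.0000]
J4: z=[0.3520, 0.1281, 0.9272] o=[-0.6047, -0.8056, 0.4927] → [0.4348, -0.1769, -0.1406, 0.3520, 0.1281, 0.9272]
V = J·q̇ = [-1.4846, 0.6764, 0.2423, 0.0831, -0.7913, -1.5116]

-1.4846 0.6764 0.2423 0.0831 -0.7913 -1.5116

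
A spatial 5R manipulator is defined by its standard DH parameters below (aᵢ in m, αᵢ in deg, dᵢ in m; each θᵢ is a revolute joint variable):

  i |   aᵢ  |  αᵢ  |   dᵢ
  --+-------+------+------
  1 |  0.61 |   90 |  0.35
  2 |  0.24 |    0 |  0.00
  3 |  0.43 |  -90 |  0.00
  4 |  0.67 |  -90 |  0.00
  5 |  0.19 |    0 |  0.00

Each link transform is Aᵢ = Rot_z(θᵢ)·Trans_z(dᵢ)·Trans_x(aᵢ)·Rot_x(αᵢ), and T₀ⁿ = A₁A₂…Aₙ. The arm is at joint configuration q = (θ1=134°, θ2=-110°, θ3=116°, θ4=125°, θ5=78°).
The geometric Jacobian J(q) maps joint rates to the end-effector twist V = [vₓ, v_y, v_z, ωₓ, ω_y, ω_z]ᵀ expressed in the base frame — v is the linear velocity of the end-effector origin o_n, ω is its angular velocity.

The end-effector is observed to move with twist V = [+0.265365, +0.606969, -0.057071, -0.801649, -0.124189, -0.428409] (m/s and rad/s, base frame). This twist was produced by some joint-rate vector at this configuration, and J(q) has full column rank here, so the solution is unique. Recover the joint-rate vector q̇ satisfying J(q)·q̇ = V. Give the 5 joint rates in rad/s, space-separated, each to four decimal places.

-0.9250 0.4270 -0.7280 0.4450 -0.6310

o_n = [-0.8142, 0.0065, -0.0579]
J₁: ẑ×o_n = [-0.0065, -0.8142, 0.0000], ω = ẑ
J2: z=[0.7193, 0.6947, 0.0000] o=[-0.4237, 0.4388, 0.3500] → [-0.2834, 0.2935, -0.0397, 0.7193, 0.6947, 0.0000]
J3: z=[0.7193, 0.6947, 0.0000] o=[-0.3667, 0.3798, 0.1245] → [-0.1267, 0.1312, 0.0423, 0.7193, 0.6947, 0.0000]
J4: z=[0.0726, -0.0752, 0.9945] o=[-0.6638, 0.6874, 0.1694] → [0.6943, -0.1331, -0.0608, 0.0726, -0.0752, 0.9945]
J5: z=[0.9785, -0.1876, -0.0856] o=[-0.7931, 0.0312, 0.1293] → [0.0330, 0.1850, -0.0281, 0.9785, -0.1876, -0.0856]
q̇ = J⁺·V = [-0.9250, 0.4270, -0.7280, 0.4450, -0.6310]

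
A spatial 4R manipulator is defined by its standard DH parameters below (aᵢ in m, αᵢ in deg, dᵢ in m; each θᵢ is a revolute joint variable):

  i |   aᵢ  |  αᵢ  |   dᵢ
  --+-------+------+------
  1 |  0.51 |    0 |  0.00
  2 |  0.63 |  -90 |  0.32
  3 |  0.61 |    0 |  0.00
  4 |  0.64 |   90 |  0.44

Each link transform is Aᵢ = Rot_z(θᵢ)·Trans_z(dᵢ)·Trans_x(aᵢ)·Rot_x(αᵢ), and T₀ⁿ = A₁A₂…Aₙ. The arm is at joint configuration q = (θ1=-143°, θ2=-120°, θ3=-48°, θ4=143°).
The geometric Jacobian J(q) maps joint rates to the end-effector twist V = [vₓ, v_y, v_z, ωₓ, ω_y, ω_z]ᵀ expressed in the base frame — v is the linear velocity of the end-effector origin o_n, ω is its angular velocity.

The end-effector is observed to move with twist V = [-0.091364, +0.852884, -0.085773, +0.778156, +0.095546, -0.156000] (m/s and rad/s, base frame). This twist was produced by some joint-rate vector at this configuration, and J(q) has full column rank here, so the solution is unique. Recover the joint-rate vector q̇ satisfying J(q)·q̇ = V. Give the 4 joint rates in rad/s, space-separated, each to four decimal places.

-0.5490 0.3930 0.1030 -0.8870

o_n = [-0.9637, 0.6145, 0.1358]
J₁: ẑ×o_n = [-0.6145, -0.9637, 0.0000], ω = ẑ
J2: z=[0.0000, 0.0000, 1.0000] o=[-0.4073, -0.3069, 0.0000] → [-0.9214, -0.5564, 0.0000, 0.0000, 0.0000, 1.0000]
J3: z=[-0.9925, -0.1219, 0.0000] o=[-0.4841, 0.3184, 0.3200] → [0.0225, -0.1829, -0.3524, -0.9925, -0.1219, 0.0000]
J4: z=[-0.9925, -0.1219, 0.0000] o=[-0.5338, 0.7235, 0.7733] → [0.0777, -0.6328, 0.0558, -0.9925, -0.1219, 0.0000]
q̇ = J⁺·V = [-0.5490, 0.3930, 0.1030, -0.8870]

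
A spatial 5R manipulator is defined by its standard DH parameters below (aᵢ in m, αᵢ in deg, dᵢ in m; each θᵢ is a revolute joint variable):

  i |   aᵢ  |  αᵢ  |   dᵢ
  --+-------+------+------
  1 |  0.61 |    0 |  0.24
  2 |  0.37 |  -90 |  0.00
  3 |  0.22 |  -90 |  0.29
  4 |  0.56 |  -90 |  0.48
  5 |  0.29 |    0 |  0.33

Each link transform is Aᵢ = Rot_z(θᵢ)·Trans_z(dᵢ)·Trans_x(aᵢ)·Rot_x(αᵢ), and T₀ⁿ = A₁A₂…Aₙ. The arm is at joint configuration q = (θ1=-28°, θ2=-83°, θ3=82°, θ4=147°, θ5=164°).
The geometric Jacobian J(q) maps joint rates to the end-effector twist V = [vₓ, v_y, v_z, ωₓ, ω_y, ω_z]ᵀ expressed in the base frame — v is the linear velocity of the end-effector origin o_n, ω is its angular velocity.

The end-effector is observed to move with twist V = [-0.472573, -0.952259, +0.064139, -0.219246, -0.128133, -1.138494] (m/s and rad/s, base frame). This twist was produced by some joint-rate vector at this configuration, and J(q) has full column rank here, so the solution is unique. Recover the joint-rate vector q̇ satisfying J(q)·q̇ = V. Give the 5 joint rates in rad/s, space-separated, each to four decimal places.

o_n = [0.9439, -0.3847, 0.3780]
J₁: ẑ×o_n = [0.3847, 0.9439, -0.0000], ω = ẑ
J2: z=[0.0000, 0.0000, 1.0000] o=[0.5386, -0.2864, 0.2400] → [0.0984, 0.4053, -0.0000, 0.0000, 0.0000, 1.0000]
J3: z=[0.9336, -0.3584, 0.0000] o=[0.4060, -0.6318, 0.2400] → [-0.0495, -0.1288, 0.4234, 0.9336, -0.3584, 0.0000]
J4: z=[0.3549, 0.9245, -0.1392] o=[0.6658, -0.7643, 0.0221] → [0.3818, -0.1650, -0.1224, 0.3549, 0.9245, -0.1392]
J5: z=[0.8101, -0.2298, 0.5393] o=[0.5748, -0.1502, 0.4204] → [0.1362, 0.2334, -0.1052, 0.8101, -0.2298, 0.5393]
q̇ = J⁺·V = [-0.9320, -0.1040, 0.0400, -0.1820, -0.2370]

-0.9320 -0.1040 0.0400 -0.1820 -0.2370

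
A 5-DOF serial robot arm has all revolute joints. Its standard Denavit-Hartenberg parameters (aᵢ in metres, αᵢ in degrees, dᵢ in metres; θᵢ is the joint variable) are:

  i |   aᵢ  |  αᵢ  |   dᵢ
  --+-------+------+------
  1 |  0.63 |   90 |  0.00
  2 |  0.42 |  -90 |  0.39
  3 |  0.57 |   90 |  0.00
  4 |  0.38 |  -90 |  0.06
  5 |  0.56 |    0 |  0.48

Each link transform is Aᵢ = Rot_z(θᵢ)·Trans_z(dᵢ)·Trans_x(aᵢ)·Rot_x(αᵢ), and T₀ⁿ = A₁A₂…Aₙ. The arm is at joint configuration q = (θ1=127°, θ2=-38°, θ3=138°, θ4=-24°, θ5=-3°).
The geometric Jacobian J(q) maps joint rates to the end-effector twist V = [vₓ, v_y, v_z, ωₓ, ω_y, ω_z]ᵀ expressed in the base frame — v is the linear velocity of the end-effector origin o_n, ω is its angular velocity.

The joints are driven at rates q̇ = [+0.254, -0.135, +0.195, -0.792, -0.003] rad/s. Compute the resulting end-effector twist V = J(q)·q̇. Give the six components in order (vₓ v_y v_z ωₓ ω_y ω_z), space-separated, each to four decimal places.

o_n = [-0.6645, -0.3852, 0.4918]
J₁: ẑ×o_n = [0.3852, -0.6645, 0.0000], ω = ẑ
J2: z=[0.7986, 0.6018, 0.0000] o=[-0.3791, 0.5031, 0.0000] → [0.2960, -0.3928, -0.5378, 0.7986, 0.6018, 0.0000]
J3: z=[-0.3705, 0.4917, 0.7880] o=[-0.2669, 1.0022, -0.2586] → [1.4623, -0.0353, 0.7096, -0.3705, 0.4917, 0.7880]
J4: z=[-0.9108, -0.0261, -0.4120] o=[-0.3706, 0.5061, 0.0022] → [-0.3800, 0.5670, 0.8041, -0.9108, -0.0261, -0.4120]
J5: z=[-0.4125, 0.0952, 0.9060] o=[-0.4311, 0.1263, 0.0145] → [0.5089, -0.0146, 0.2332, -0.4125, 0.0952, 0.9060]
V = J·q̇ = [0.6424, -0.5717, -0.4266, 0.5425, 0.0350, 0.7312]

0.6424 -0.5717 -0.4266 0.5425 0.0350 0.7312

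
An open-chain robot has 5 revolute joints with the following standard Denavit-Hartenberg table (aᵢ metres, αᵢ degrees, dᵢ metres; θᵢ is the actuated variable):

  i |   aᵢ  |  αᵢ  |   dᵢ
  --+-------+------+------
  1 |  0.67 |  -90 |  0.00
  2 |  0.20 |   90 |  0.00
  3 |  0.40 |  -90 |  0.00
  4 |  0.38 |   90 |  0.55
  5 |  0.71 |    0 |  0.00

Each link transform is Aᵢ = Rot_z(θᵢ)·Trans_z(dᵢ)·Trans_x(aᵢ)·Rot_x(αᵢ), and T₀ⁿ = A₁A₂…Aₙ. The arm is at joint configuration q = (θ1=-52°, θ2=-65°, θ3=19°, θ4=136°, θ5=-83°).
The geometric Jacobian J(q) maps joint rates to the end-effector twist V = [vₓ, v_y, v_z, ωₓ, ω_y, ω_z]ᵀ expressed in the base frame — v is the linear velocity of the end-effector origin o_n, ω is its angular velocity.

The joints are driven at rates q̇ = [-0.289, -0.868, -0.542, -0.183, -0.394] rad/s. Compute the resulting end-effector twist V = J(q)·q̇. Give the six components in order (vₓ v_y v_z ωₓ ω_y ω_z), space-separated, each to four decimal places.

-0.3802 -0.0409 0.5952 -0.7981 -0.8141 -0.5788

o_n = [0.5756, -0.9402, 0.1451]
J₁: ẑ×o_n = [0.9402, 0.5756, -0.0000], ω = ẑ
J2: z=[0.7880, 0.6157, 0.0000] o=[0.4125, -0.5280, 0.0000] → [0.0894, -0.1144, -0.4253, 0.7880, 0.6157, 0.0000]
J3: z=[-0.5580, 0.7142, 0.4226] o=[0.4645, -0.5946, 0.1813] → [0.1203, 0.0268, 0.1136, -0.5580, 0.7142, 0.4226]
J4: z=[0.6604, 0.6905, -0.2951] o=[0.6656, -0.6404, 0.5240] → [-0.3501, 0.2768, -0.1359, 0.6604, 0.6905, -0.2951]
J5: z=[0.7505, -0.5932, 0.2913] o=[1.0387, -0.4178, 0.0159] → [0.0755, -0.2318, -0.6668, 0.7505, -0.5932, 0.2913]
V = J·q̇ = [-0.3802, -0.0409, 0.5952, -0.7981, -0.8141, -0.5788]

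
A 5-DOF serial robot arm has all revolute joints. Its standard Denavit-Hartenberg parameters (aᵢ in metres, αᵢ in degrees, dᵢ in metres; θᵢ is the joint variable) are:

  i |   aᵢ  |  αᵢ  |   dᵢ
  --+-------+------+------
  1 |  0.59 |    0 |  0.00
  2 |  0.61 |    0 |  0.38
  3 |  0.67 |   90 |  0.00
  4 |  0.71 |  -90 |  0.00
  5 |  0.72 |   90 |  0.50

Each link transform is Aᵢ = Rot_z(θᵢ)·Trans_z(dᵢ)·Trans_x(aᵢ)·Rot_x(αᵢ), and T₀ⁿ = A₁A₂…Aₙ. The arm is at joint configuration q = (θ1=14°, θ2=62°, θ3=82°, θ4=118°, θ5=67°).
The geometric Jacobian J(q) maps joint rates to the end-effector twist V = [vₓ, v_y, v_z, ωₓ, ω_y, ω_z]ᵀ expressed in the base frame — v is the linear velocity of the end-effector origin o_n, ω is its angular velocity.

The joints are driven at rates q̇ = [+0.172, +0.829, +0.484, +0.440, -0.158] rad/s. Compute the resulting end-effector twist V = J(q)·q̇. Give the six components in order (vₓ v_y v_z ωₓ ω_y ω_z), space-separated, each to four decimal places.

0.7508 0.1209 -0.3066 0.0355 0.4602 1.5592

o_n = [0.6914, 0.0314, 1.0206]
J₁: ẑ×o_n = [-0.0314, 0.6914, 0.0000], ω = ẑ
J2: z=[0.0000, 0.0000, 1.0000] o=[0.5725, 0.1427, 0.0000] → [0.1114, 0.1189, -0.0000, 0.0000, 0.0000, 1.0000]
J3: z=[0.0000, 0.0000, 1.0000] o=[0.7200, 0.7346, 0.3800] → [0.7032, -0.0287, 0.0000, 0.0000, 0.0000, 1.0000]
J4: z=[0.3746, 0.9272, 0.0000] o=[0.0988, 0.9856, 0.3800] → [0.5939, -0.2400, -0.9069, 0.3746, 0.9272, 0.0000]
J5: z=[0.8187, -0.3308, -0.4695] o=[0.4079, 0.8607, 1.0069] → [-0.3939, -0.1443, -0.5852, 0.8187, -0.3308, -0.4695]
V = J·q̇ = [0.7508, 0.1209, -0.3066, 0.0355, 0.4602, 1.5592]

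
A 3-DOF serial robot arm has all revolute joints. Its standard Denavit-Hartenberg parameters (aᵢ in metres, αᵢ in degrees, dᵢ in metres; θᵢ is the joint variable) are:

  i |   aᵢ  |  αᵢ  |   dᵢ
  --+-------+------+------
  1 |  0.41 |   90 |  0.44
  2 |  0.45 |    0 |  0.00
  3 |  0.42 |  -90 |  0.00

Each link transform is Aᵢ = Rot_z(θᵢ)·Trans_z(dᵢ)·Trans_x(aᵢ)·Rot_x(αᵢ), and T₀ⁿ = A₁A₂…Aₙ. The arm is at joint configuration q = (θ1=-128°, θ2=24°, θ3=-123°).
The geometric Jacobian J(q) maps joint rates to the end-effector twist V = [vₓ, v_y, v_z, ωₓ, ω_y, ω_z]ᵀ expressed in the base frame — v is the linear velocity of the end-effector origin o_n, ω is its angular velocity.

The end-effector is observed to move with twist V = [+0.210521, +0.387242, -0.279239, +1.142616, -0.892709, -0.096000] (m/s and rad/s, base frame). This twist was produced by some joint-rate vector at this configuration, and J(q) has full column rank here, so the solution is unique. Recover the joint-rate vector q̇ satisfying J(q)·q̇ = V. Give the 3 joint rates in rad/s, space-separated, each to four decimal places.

-0.0960 -0.9110 -0.5390

o_n = [-0.4651, -0.5953, 0.2082]
J₁: ẑ×o_n = [0.5953, -0.4651, 0.0000], ω = ẑ
J2: z=[-0.7880, 0.6157, 0.0000] o=[-0.2524, -0.3231, 0.4400] → [-0.1427, -0.1827, 0.3454, -0.7880, 0.6157, 0.0000]
J3: z=[-0.7880, 0.6157, 0.0000] o=[-0.5055, -0.6470, 0.6230] → [-0.2554, -0.3269, -0.0657, -0.7880, 0.6157, 0.0000]
q̇ = J⁺·V = [-0.0960, -0.9110, -0.5390]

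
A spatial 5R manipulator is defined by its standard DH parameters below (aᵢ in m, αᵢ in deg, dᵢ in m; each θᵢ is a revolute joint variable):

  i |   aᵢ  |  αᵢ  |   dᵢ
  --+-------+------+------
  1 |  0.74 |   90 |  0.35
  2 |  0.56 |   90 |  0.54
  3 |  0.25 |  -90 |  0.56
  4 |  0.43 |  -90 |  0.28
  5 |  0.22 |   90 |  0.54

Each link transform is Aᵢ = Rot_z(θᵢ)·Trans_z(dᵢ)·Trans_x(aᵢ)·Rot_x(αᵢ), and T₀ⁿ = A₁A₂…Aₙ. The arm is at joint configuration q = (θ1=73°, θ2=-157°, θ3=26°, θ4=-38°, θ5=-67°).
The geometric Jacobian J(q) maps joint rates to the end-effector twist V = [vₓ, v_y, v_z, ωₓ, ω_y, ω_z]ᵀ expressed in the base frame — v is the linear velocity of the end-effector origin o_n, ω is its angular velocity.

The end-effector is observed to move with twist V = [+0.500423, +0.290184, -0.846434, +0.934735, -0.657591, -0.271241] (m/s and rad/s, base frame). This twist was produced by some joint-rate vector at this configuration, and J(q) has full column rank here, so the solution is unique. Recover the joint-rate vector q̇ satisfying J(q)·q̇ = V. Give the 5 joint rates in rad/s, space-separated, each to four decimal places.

0.0830 0.7700 0.5260 0.0800 0.9050

o_n = [1.1774, -0.9620, 0.2827]
J₁: ẑ×o_n = [0.9620, 1.1774, -0.0000], ω = ẑ
J2: z=[0.9563, -0.2924, 0.0000] o=[0.2164, 0.7077, 0.3500] → [0.0197, 0.0644, -1.3157, 0.9563, -0.2924, 0.0000]
J3: z=[-0.1142, -0.3737, 0.9205] o=[0.5820, 0.0568, 0.1312] → [0.8812, 0.5654, 0.3389, -0.1142, -0.3737, 0.9205]
J4: z=[0.9775, 0.1231, 0.1713] o=[0.5624, -0.3823, 0.5589] → [0.0653, 0.3753, -0.6424, 0.9775, 0.1231, 0.1713]
J5: z=[0.1992, -0.2716, -0.9416] o=[0.8659, -0.7582, 0.7315] → [-0.0700, -0.2039, 0.0440, 0.1992, -0.2716, -0.9416]
q̇ = J⁺·V = [0.0830, 0.7700, 0.5260, 0.0800, 0.9050]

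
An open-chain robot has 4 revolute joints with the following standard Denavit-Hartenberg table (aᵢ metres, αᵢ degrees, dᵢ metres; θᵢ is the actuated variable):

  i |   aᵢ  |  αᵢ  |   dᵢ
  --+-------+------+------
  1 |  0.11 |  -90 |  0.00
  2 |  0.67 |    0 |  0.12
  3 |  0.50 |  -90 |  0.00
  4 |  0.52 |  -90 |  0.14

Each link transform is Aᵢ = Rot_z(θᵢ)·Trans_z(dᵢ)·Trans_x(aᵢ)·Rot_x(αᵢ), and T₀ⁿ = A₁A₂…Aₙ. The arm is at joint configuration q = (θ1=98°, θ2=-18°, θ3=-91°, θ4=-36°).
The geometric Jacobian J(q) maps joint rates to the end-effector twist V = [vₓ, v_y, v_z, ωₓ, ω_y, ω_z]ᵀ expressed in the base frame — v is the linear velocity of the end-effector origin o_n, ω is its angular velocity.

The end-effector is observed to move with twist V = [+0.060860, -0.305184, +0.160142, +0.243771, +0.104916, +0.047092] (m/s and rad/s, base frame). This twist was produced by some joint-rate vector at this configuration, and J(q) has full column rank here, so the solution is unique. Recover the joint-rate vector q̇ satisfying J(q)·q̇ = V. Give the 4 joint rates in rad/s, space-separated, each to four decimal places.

o_n = [-0.5022, 0.5150, 1.1231]
J₁: ẑ×o_n = [-0.5150, -0.5022, 0.0000], ω = ẑ
J2: z=[-0.9903, -0.1392, 0.0000] o=[-0.0153, 0.1089, 0.0000] → [-0.1563, 1.1122, -0.4698, -0.9903, -0.1392, 0.0000]
J3: z=[-0.9903, -0.1392, 0.0000] o=[-0.2228, 0.7232, 0.2070] → [-0.1275, 0.9072, 0.1674, -0.9903, -0.1392, 0.0000]
J4: z=[-0.1316, 0.9363, 0.3256] o=[-0.2002, 0.5620, 0.6798] → [0.4304, -0.0400, 0.2890, -0.1316, 0.9363, 0.3256]
q̇ = J⁺·V = [0.0230, -0.2850, 0.0290, 0.0740]

0.0230 -0.2850 0.0290 0.0740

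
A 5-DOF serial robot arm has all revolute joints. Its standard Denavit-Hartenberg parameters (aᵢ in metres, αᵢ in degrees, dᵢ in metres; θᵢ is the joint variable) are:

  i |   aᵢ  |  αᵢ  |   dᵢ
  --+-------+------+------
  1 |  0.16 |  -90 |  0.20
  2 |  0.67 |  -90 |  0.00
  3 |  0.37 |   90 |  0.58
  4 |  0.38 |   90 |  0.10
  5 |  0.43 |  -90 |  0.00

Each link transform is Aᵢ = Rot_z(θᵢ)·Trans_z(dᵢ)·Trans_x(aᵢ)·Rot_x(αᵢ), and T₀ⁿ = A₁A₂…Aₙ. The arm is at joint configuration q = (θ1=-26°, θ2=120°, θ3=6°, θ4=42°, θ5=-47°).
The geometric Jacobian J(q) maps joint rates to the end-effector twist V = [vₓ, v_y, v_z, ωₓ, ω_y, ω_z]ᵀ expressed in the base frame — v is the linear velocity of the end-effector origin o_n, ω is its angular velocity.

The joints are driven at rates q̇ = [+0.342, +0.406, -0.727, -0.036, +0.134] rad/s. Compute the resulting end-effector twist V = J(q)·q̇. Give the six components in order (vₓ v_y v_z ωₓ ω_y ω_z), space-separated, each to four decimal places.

o_n = [-1.4717, 0.3793, -0.5952]
J₁: ẑ×o_n = [-0.3793, -1.4717, 0.0000], ω = ẑ
J2: z=[0.4384, 0.8988, 0.0000] o=[0.1438, -0.0701, 0.2000] → [-0.7147, 0.3486, 1.6490, 0.4384, 0.8988, 0.0000]
J3: z=[-0.7784, 0.3796, 0.5000] o=[-0.1573, 0.0767, -0.3802] → [-0.2329, -0.8245, 0.2635, -0.7784, 0.3796, 0.5000]
J4: z=[0.3890, 0.9168, -0.0905] o=[-0.7911, 0.3428, -0.4089] → [-0.1675, 0.1341, 0.6382, 0.3890, 0.9168, -0.0905]
J5: z=[0.2487, -0.1991, -0.9479] o=[-1.0892, 0.5660, -0.5341] → [-0.1649, 0.3777, -0.1226, 0.2487, -0.1991, -0.9479]
V = J·q̇ = [-0.2666, 0.2834, 0.4385, 0.7632, 0.0292, -0.1453]

-0.2666 0.2834 0.4385 0.7632 0.0292 -0.1453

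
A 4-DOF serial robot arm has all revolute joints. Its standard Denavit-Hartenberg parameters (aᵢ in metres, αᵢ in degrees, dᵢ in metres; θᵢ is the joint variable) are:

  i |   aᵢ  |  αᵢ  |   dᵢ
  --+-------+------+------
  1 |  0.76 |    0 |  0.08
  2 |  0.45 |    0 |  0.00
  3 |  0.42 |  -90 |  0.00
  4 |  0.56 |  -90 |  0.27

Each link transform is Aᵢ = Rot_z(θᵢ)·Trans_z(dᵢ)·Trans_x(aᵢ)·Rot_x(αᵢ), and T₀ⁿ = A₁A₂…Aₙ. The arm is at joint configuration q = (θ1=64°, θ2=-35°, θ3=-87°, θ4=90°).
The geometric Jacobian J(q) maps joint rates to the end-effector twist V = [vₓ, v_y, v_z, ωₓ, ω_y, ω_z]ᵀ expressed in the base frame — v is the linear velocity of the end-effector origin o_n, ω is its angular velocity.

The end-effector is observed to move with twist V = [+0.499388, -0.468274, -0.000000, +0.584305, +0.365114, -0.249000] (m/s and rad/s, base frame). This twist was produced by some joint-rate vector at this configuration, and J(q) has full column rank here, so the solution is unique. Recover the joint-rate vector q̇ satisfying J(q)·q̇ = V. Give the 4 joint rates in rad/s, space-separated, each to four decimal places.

-0.7590 -0.3340 0.8440 0.6890

o_n = [1.1783, 0.6881, -0.4800]
J₁: ẑ×o_n = [-0.6881, 1.1783, 0.0000], ω = ẑ
J2: z=[0.0000, 0.0000, 1.0000] o=[0.3332, 0.6831, 0.0800] → [-0.0051, 0.8451, 0.0000, 0.0000, 0.0000, 1.0000]
J3: z=[0.0000, 0.0000, 1.0000] o=[0.7267, 0.9012, 0.0800] → [0.2131, 0.4515, -0.0000, 0.0000, 0.0000, 1.0000]
J4: z=[0.8480, 0.5299, 0.0000] o=[0.9493, 0.5451, 0.0800] → [-0.2968, 0.4749, -0.0000, 0.8480, 0.5299, 0.0000]
q̇ = J⁺·V = [-0.7590, -0.3340, 0.8440, 0.6890]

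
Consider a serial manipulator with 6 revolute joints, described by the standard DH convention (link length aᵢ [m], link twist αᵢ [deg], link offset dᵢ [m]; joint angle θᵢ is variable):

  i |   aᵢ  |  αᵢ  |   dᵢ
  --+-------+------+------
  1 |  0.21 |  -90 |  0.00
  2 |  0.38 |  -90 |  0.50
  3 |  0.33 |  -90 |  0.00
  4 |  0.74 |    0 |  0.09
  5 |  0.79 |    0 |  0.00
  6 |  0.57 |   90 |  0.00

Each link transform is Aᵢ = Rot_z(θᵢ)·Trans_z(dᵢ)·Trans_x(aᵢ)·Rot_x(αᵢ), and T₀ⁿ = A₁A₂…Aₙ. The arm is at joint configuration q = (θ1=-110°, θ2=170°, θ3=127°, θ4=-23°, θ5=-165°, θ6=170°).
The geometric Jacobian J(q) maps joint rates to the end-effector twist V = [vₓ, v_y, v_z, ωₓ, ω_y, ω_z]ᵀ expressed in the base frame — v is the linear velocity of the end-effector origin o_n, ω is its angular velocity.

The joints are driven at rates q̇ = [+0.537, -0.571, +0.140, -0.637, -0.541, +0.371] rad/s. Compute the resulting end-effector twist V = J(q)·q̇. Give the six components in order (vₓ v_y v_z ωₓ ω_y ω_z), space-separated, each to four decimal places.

o_n = [-0.1611, -0.2625, 0.3770]
J₁: ẑ×o_n = [0.2625, -0.1611, 0.0000], ω = ẑ
J2: z=[0.9397, -0.3420, 0.0000] o=[-0.0718, -0.1973, 0.0000] → [-0.1289, -0.3543, -0.0918, 0.9397, -0.3420, 0.0000]
J3: z=[0.0594, 0.1632, 0.9848] o=[0.5260, -0.0167, -0.0660] → [0.3144, -0.7029, 0.0975, 0.0594, 0.1632, 0.9848]
J4: z=[0.2965, -0.9449, 0.1387] o=[0.2115, -0.1103, -0.0315] → [-0.3649, -0.1728, -0.3971, 0.2965, -0.9449, 0.1387]
J5: z=[0.2965, -0.9449, 0.1387] o=[-0.3940, -0.3415, 0.3369] → [-0.0488, 0.0204, 0.2435, 0.2965, -0.9449, 0.1387]
J6: z=[0.2965, -0.9449, 0.1387] o=[0.3452, -0.1374, 0.1469] → [-0.2001, -0.1384, -0.5155, 0.2965, -0.9449, 0.1387]
V = J·q̇ = [0.4432, 0.0650, -0.0039, -0.7675, 0.9807, 0.5630]

0.4432 0.0650 -0.0039 -0.7675 0.9807 0.5630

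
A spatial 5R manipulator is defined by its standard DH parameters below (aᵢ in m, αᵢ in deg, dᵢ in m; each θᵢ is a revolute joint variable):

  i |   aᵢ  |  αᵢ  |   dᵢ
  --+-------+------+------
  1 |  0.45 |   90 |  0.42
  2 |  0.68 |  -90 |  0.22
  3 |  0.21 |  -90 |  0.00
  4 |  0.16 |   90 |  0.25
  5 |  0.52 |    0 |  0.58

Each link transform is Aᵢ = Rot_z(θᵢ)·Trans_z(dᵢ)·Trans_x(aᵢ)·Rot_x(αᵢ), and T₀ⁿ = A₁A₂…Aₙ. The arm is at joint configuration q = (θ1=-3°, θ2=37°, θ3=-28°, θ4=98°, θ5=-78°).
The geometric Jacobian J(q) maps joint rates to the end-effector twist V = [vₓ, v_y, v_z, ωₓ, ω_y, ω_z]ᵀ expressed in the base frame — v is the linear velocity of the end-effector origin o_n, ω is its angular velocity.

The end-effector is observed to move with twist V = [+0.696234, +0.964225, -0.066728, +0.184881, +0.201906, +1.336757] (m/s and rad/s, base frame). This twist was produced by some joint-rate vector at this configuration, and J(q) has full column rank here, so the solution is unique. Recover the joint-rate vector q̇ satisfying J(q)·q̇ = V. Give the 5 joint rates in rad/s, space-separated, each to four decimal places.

o_n = [1.5872, -0.8834, 0.8766]
J₁: ẑ×o_n = [0.8834, 1.5872, -0.0000], ω = ẑ
J2: z=[-0.0523, -0.9986, 0.0000] o=[0.4494, -0.0236, 0.4200] → [-0.4560, 0.0239, 1.1812, -0.0523, -0.9986, 0.0000]
J3: z=[-0.6010, 0.0315, 0.7986] o=[0.9802, -0.2717, 0.8292] → [0.4900, 0.5132, 0.3485, -0.6010, 0.0315, 0.7986]
J4: z=[0.4206, 0.8621, 0.2825] o=[1.1229, -0.3779, 0.9408] → [0.0875, 0.1582, -0.6129, 0.4206, 0.8621, 0.2825]
J5: z=[0.7566, -0.5052, 0.4151] o=[1.3082, -0.1561, 0.8731] → [0.3001, 0.1131, -0.4093, 0.7566, -0.5052, 0.4151]
q̇ = J⁺·V = [0.2050, 0.2870, 0.8680, 0.8250, 0.4950]

0.2050 0.2870 0.8680 0.8250 0.4950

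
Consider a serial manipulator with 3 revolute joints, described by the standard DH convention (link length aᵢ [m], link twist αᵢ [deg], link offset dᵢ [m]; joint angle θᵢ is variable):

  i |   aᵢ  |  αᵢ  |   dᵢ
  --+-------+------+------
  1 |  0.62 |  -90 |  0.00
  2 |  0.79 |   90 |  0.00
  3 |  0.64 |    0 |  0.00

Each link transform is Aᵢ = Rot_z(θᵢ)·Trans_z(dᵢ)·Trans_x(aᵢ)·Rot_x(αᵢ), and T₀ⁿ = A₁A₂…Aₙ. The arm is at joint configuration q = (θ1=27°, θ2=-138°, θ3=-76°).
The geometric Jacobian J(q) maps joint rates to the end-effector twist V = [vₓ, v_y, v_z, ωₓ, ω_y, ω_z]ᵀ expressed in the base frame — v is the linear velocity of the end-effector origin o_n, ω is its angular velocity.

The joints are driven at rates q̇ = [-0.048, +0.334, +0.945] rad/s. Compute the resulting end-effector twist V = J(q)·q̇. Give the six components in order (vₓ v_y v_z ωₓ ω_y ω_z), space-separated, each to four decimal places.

o_n = [0.2087, -0.5906, 0.6322]
J₁: ẑ×o_n = [0.5906, 0.2087, -0.0000], ω = ẑ
J2: z=[-0.4540, 0.8910, 0.0000] o=[0.5524, 0.2815, 0.0000] → [0.5633, 0.2870, 0.7021, -0.4540, 0.8910, 0.0000]
J3: z=[-0.5962, -0.3038, -0.7431] o=[0.0293, 0.0149, 0.5286] → [-0.4815, -0.0716, 0.4155, -0.5962, -0.3038, -0.7431]
V = J·q̇ = [-0.2952, 0.0182, 0.6272, -0.7150, 0.0105, -0.7503]

-0.2952 0.0182 0.6272 -0.7150 0.0105 -0.7503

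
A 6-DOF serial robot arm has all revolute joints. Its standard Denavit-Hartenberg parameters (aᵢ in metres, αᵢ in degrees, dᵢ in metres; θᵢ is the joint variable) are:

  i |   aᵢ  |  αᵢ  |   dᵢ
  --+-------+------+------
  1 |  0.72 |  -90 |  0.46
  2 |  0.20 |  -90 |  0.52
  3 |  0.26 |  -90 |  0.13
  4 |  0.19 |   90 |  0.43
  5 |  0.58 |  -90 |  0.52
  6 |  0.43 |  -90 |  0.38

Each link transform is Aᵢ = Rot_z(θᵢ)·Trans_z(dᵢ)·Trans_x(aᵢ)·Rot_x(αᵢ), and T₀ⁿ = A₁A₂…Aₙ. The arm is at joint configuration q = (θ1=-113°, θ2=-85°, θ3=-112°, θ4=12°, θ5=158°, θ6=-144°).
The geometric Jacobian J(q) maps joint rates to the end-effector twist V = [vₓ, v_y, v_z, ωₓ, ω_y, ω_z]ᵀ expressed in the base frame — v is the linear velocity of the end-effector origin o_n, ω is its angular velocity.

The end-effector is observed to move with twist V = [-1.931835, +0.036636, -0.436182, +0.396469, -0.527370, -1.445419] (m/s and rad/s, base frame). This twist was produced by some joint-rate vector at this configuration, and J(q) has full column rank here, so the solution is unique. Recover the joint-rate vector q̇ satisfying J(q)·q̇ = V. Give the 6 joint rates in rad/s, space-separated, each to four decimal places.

o_n = [0.1061, -1.8479, 0.6352]
J₁: ẑ×o_n = [1.8479, 0.1061, -0.0000], ω = ẑ
J2: z=[0.9205, -0.3907, 0.0000] o=[-0.2813, -0.6628, 0.4600] → [-0.0685, -0.1613, -0.9395, 0.9205, -0.3907, 0.0000]
J3: z=[-0.3892, -0.9170, -0.0872] o=[0.1905, -0.8820, 0.6592] → [-0.0622, -0.0020, 0.2986, -0.3892, -0.9170, -0.0872]
J4: z=[0.3133, -0.2208, 0.9237] o=[0.3651, -1.0876, 0.5509] → [0.6837, -0.2657, -0.2954, 0.3133, -0.2208, 0.9237]
J5: z=[-0.2006, -0.9660, -0.1628] o=[0.6762, -1.2080, 0.8821] → [0.1343, 0.0433, -0.4223, -0.2006, -0.9660, -0.1628]
J6: z=[-0.6382, 0.2550, -0.7264] o=[0.1408, -1.6861, 1.1847] → [-0.2577, -0.3255, 0.1121, -0.6382, 0.2550, -0.7264]
q̇ = J⁺·V = [-0.7150, 0.8140, 0.3690, -0.8150, 0.0310, -0.0820]

-0.7150 0.8140 0.3690 -0.8150 0.0310 -0.0820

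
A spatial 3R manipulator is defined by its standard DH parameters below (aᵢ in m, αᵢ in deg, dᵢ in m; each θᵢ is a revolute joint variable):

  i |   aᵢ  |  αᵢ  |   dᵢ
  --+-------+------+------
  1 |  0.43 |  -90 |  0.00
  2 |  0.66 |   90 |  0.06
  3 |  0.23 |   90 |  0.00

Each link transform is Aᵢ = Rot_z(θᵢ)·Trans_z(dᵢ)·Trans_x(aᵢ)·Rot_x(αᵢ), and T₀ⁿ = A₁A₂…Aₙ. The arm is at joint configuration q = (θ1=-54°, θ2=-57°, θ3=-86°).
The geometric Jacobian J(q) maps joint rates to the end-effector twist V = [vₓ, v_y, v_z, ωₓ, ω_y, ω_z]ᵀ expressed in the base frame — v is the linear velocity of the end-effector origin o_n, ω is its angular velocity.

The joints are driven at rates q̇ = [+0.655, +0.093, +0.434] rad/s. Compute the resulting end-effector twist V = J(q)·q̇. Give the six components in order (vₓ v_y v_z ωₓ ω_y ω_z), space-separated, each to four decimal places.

o_n = [0.3321, -0.7454, 0.5670]
J₁: ẑ×o_n = [0.7454, 0.3321, -0.0000], ω = ẑ
J2: z=[0.8090, 0.5878, 0.0000] o=[0.2527, -0.3479, 0.0000] → [0.3333, -0.4587, -0.3682, 0.8090, 0.5878, 0.0000]
J3: z=[-0.4930, 0.6785, 0.5446] o=[0.5126, -0.6034, 0.5535] → [0.0864, -0.0917, 0.1924, -0.4930, 0.6785, 0.5446]
V = J·q̇ = [0.5567, 0.1351, 0.0493, -0.1387, 0.3491, 0.8914]

0.5567 0.1351 0.0493 -0.1387 0.3491 0.8914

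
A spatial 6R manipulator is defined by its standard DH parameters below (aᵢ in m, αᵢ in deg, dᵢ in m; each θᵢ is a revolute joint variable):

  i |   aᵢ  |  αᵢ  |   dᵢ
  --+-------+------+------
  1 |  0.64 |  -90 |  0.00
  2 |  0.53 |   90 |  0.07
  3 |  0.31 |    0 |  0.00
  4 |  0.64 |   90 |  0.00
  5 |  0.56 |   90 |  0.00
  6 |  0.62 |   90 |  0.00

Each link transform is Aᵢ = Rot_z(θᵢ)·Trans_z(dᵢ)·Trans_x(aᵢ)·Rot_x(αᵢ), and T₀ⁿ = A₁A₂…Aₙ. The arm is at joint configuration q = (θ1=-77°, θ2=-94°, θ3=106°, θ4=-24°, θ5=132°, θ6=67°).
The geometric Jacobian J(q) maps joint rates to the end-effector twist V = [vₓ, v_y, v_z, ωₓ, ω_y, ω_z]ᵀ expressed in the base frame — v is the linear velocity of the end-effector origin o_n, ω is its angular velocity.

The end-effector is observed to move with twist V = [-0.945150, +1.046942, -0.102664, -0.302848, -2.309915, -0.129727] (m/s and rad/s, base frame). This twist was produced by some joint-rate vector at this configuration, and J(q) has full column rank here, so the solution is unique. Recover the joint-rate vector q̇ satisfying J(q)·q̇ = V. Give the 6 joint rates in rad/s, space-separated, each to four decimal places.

o_n = [0.3748, 0.1134, 0.9800]
J₁: ẑ×o_n = [-0.1134, 0.3748, 0.0000], ω = ẑ
J2: z=[0.9744, 0.2250, 0.0000] o=[0.1440, -0.6236, 0.0000] → [0.2204, -0.9549, 0.6662, 0.9744, 0.2250, 0.0000]
J3: z=[-0.2244, 0.9720, -0.0698] o=[0.2039, -0.5718, 0.5287] → [0.4864, 0.0893, -0.3200, -0.2244, 0.9720, -0.0698]
J4: z=[-0.2244, 0.9720, -0.0698] o=[0.4956, -0.5106, 0.4435] → [0.5650, 0.1288, -0.0227, -0.2244, 0.9720, -0.0698]
J5: z=[-0.1511, 0.0360, 0.9879] o=[1.1117, -0.3620, 0.5323] → [-0.4535, -0.6602, -0.0453, -0.1511, 0.0360, 0.9879]
J6: z=[0.5653, 0.8230, 0.0565] o=[0.6576, -0.0445, 0.4513] → [0.4262, -0.3148, 0.3219, 0.5653, 0.8230, 0.0565]
q̇ = J⁺·V = [0.5610, -0.1960, -0.9310, -0.5410, -0.7470, -0.9820]

0.5610 -0.1960 -0.9310 -0.5410 -0.7470 -0.9820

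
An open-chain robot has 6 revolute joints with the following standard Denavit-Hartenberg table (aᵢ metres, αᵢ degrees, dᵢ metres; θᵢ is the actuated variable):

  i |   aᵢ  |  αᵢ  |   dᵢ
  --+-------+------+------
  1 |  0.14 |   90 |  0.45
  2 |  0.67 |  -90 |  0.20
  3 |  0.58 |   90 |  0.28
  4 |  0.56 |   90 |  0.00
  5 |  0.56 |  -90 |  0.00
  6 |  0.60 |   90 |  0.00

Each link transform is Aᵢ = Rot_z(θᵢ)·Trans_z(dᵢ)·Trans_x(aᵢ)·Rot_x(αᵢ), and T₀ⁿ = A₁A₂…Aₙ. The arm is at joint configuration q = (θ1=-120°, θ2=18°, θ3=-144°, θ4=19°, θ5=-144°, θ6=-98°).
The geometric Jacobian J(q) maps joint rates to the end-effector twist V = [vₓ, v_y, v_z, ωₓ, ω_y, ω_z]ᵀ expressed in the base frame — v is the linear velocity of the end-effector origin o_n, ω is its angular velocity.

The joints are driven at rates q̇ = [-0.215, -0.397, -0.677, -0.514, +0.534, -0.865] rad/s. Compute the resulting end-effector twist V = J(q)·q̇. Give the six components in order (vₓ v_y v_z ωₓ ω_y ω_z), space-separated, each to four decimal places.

o_n = [-0.9878, 0.2455, 0.2593]
J₁: ẑ×o_n = [-0.2455, -0.9878, 0.0000], ω = ẑ
J2: z=[-0.8660, 0.5000, 0.0000] o=[-0.0700, -0.1212, 0.4500] → [-0.0953, -0.1651, 0.1412, -0.8660, 0.5000, 0.0000]
J3: z=[0.1545, 0.2676, 0.9511] o=[-0.5618, -0.5731, 0.6570] → [-0.8850, -0.3437, 0.2405, 0.1545, 0.2676, 0.9511]
J4: z=[0.9801, 0.0796, -0.1816] o=[-0.5907, 0.0588, 0.7783] → [-0.0074, 0.5808, 0.2147, 0.9801, 0.0796, -0.1816]
J5: z=[-0.1866, 0.0596, -0.9806] o=[-0.6283, 0.6160, 0.8194] → [-0.3967, 0.2480, 0.0905, -0.1866, 0.0596, -0.9806]
J6: z=[-0.8325, 0.5205, 0.1900] o=[-0.9205, 0.1390, 0.8460] → [-0.3256, -0.5011, -0.0537, -0.8325, 0.5205, 0.1900]
V = J·q̇ = [0.7634, 0.7779, -0.2344, 0.3559, -0.8390, -1.4535]

0.7634 0.7779 -0.2344 0.3559 -0.8390 -1.4535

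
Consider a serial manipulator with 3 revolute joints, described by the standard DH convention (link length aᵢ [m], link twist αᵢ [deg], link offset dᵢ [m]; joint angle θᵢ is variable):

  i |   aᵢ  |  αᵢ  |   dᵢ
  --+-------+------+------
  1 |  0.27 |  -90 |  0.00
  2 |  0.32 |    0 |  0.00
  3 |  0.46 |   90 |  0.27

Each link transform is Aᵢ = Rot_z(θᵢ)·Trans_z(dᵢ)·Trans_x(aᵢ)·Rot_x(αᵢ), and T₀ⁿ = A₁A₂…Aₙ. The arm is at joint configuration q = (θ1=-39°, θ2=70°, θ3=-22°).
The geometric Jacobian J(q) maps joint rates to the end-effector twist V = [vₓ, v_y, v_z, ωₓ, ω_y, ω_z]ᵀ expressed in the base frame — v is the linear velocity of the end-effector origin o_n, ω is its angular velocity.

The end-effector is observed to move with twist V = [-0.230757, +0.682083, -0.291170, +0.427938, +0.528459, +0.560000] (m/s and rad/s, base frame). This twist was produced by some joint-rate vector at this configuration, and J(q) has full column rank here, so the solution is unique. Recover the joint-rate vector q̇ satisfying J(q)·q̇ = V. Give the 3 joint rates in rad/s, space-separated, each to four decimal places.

0.5600 0.7480 -0.0680

o_n = [0.7040, -0.2227, -0.6425]
J₁: ẑ×o_n = [0.2227, 0.7040, -0.0000], ω = ẑ
J2: z=[0.6293, 0.7771, 0.0000] o=[0.2098, -0.1699, 0.0000] → [-0.4994, 0.4044, -0.4172, 0.6293, 0.7771, 0.0000]
J3: z=[0.6293, 0.7771, 0.0000] o=[0.2949, -0.2388, -0.3007] → [-0.2657, 0.2151, -0.3078, 0.6293, 0.7771, 0.0000]
q̇ = J⁺·V = [0.5600, 0.7480, -0.0680]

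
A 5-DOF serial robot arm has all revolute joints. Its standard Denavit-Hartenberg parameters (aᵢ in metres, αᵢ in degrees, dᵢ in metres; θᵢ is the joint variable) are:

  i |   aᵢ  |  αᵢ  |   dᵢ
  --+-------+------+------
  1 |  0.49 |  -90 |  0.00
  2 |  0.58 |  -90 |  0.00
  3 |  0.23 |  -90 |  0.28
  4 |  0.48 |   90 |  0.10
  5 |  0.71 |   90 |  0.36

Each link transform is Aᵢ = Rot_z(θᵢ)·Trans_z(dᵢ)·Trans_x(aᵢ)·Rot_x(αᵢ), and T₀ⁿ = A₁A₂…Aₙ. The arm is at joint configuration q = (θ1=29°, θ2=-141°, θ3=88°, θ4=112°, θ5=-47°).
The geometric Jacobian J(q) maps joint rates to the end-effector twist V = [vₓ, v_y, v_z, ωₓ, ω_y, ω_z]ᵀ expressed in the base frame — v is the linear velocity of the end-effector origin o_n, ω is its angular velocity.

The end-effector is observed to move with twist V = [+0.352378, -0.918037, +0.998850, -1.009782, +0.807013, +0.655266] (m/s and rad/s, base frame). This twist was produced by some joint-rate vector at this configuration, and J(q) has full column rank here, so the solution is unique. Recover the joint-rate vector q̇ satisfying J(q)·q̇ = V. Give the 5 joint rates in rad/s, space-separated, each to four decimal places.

-0.0950 0.2480 -0.0970 -0.8870 -0.9890

o_n = [-0.5764, -0.5343, 0.0512]
J₁: ẑ×o_n = [0.5343, -0.5764, 0.0000], ω = ẑ
J2: z=[-0.4848, 0.8746, 0.0000] o=[0.4286, 0.2376, 0.0000] → [0.0448, 0.0248, 1.2531, -0.4848, 0.8746, 0.0000]
J3: z=[0.5504, 0.3051, 0.7771] o=[0.0343, 0.0190, 0.3650] → [0.3342, -0.3019, -0.1182, 0.5504, 0.3051, 0.7771]
J4: z=[0.6962, 0.3460, -0.6289] o=[0.2944, -0.0996, 0.5877] → [-0.4590, 0.9212, -0.0013, 0.6962, 0.3460, -0.6289]
J5: z=[0.2211, -0.9369, -0.2708] o=[0.0362, -0.0413, 0.1749] → [-0.0175, 0.1932, -0.6830, 0.2211, -0.9369, -0.2708]
q̇ = J⁺·V = [-0.0950, 0.2480, -0.0970, -0.8870, -0.9890]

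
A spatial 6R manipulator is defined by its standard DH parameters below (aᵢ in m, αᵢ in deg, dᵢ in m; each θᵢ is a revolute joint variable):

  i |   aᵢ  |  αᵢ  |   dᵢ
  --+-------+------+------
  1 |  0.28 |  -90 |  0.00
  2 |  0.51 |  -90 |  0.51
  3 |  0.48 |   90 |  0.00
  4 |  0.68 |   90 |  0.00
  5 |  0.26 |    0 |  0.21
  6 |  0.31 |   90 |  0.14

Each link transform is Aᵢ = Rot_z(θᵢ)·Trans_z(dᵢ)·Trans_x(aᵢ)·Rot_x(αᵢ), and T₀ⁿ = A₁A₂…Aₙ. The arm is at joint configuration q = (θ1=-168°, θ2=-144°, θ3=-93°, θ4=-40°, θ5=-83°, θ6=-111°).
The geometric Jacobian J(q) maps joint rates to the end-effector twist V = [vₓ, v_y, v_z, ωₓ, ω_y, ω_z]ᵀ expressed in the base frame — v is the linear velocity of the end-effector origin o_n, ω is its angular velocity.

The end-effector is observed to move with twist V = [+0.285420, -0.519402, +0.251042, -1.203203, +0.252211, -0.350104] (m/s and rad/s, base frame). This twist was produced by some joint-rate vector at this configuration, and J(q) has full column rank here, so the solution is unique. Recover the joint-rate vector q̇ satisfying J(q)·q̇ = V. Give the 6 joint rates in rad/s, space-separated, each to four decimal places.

o_n = [0.7831, -0.9465, -0.0409]
J₁: ẑ×o_n = [0.9465, 0.7831, -0.0000], ω = ẑ
J2: z=[0.2079, -0.9781, 0.0000] o=[-0.2739, -0.0582, 0.0000] → [0.0400, 0.0085, 0.8492, 0.2079, -0.9781, 0.0000]
J3: z=[-0.5749, -0.1222, 0.8090] o=[0.2357, -0.4713, 0.2998] → [0.4260, 0.2470, 0.3401, -0.5749, -0.1222, 0.8090]
J4: z=[-0.8011, -0.1168, -0.5870] o=[0.3155, -0.9444, 0.2850] → [0.0368, -0.5355, 0.0563, -0.8011, -0.1168, -0.5870]
J5: z=[0.3336, 0.7272, -0.6000] o=[0.6534, -1.4044, -0.0846] → [0.3066, -0.0924, 0.0584, 0.3336, 0.7272, -0.6000]
J6: z=[0.3336, 0.7272, -0.6000] o=[0.9459, -1.2430, -0.0764] → [0.2037, 0.0859, 0.2173, 0.3336, 0.7272, -0.6000]
q̇ = J⁺·V = [-0.2530, -0.1810, 0.8980, 0.9820, 0.2860, 0.1260]

-0.2530 -0.1810 0.8980 0.9820 0.2860 0.1260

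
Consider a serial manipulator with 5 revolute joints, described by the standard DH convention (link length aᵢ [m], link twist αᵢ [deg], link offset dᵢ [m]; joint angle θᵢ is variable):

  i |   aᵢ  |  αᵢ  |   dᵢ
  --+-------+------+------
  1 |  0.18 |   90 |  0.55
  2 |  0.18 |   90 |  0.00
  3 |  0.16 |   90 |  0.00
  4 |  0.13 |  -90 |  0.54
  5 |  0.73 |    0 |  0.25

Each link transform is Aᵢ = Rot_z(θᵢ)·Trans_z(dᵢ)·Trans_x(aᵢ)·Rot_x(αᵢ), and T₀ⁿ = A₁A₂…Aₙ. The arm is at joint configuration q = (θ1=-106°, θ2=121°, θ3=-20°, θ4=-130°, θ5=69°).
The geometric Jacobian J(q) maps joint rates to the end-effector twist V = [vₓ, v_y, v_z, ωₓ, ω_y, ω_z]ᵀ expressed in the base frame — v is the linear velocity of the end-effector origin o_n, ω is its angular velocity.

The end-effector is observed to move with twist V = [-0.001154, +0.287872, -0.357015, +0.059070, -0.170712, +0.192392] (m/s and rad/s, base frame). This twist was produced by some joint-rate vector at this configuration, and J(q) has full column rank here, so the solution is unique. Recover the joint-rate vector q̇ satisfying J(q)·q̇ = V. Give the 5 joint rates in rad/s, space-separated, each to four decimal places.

0.9010 0.4370 -0.6220 0.7420 -0.5970

o_n = [0.0099, 0.3933, 0.5889]
J₁: ẑ×o_n = [-0.3933, 0.0099, 0.0000], ω = ẑ
J2: z=[-0.9613, 0.2756, 0.0000] o=[-0.0496, -0.1730, 0.5500] → [0.0107, 0.0374, -0.5608, -0.9613, 0.2756, 0.0000]
J3: z=[-0.2363, -0.8240, 0.5150] o=[-0.0241, -0.0839, 0.7043] → [-0.1507, -0.0098, -0.0847, -0.2363, -0.8240, 0.5150]
J4: z=[0.8547, -0.4283, -0.2932] o=[0.0499, -0.0246, 0.8332] → [0.2271, 0.2205, 0.3401, 0.8547, -0.4283, -0.2932]
J5: z=[0.5059, 0.8138, 0.2860] o=[0.4964, -0.2048, 0.5563] → [-0.1445, -0.1556, 0.6984, 0.5059, 0.8138, 0.2860]
q̇ = J⁺·V = [0.9010, 0.4370, -0.6220, 0.7420, -0.5970]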